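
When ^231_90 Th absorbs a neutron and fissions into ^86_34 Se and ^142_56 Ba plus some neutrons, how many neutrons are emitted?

Conserve mass number: 232 = 86 + 142 + k, so k = 232 − 228 = 4.
Check atomic number: 90 = 34 + 56 + 0 = 90. ✓

4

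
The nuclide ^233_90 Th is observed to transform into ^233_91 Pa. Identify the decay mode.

ΔA = 233 − 233 = 0; ΔZ = 91 − 90 = +1.
A is unchanged and Z rises by 1 — a neutron has become a proton (β⁻ decay).

beta-minus decay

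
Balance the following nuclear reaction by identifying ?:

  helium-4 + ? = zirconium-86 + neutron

Sr-83

Conserve mass number: 4 + A = 86 + 1, so A = 83.
Conserve atomic number: 2 + Z = 40 + 0, so Z = 38.
Z = 38 is strontium, so the species is strontium-83.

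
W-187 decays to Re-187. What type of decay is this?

beta-minus decay

ΔA = 187 − 187 = 0; ΔZ = 75 − 74 = +1.
A is unchanged and Z rises by 1 — a neutron has become a proton (β⁻ decay).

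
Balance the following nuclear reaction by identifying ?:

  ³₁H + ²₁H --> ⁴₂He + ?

Conserve mass number: 3 + 2 = 4 + A, so A = 1.
Conserve atomic number: 1 + 1 = 2 + Z, so Z = 0.
A = 1 and Z = 0 is ¹₀n — a neutron.

neutron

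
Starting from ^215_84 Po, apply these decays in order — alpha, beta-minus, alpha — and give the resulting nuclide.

Tl-207

Start: (A, Z) = (215, 84).
After α: (211, 82).
After β⁻: (211, 83).
After α: (207, 81).
Z = 81 is thallium.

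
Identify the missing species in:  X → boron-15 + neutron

Conserve mass number: A = 15 + 1, so A = 16.
Conserve atomic number: Z = 5 + 0, so Z = 5.
Z = 5 is boron, so the species is boron-16.

B-16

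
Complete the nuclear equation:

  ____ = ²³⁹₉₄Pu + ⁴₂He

Cm-243

Conserve mass number: A = 239 + 4, so A = 243.
Conserve atomic number: Z = 94 + 2, so Z = 96.
Z = 96 is curium, so the species is ²⁴³₉₆Cm.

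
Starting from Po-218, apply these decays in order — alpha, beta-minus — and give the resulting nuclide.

Bi-214

Start: (A, Z) = (218, 84).
After α: (214, 82).
After β⁻: (214, 83).
Z = 83 is bismuth.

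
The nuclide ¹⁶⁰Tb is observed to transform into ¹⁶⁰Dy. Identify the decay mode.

beta-minus decay

ΔA = 160 − 160 = 0; ΔZ = 66 − 65 = +1.
A is unchanged and Z rises by 1 — a neutron has become a proton (β⁻ decay).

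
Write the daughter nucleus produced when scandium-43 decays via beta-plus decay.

Ca-43

Beta-plus decay: mass number changes by +0, atomic number by -1.
A: 43 = 43; Z: 21 − 1 = 20.
Z = 20 is calcium, so the daughter is calcium-43.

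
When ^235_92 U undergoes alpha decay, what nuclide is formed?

Th-231

Alpha decay: mass number changes by -4, atomic number by -2.
A: 235 − 4 = 231; Z: 92 − 2 = 90.
Z = 90 is thorium, so the daughter is ^231_90 Th.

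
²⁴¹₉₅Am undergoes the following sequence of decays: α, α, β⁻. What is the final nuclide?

Start: (A, Z) = (241, 95).
After α: (237, 93).
After α: (233, 91).
After β⁻: (233, 92).
Z = 92 is uranium.

U-233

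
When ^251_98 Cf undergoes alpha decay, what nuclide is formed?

Cm-247

Alpha decay: mass number changes by -4, atomic number by -2.
A: 251 − 4 = 247; Z: 98 − 2 = 96.
Z = 96 is curium, so the daughter is ^247_96 Cm.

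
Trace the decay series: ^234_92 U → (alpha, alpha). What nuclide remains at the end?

Start: (A, Z) = (234, 92).
After α: (230, 90).
After α: (226, 88).
Z = 88 is radium.

Ra-226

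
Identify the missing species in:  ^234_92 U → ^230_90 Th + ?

alpha particle

Conserve mass number: 234 = 230 + A, so A = 4.
Conserve atomic number: 92 = 90 + Z, so Z = 2.
A = 4 and Z = 2 is ^4_2 He — an alpha particle.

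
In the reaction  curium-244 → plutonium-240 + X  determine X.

alpha particle

Conserve mass number: 244 = 240 + A, so A = 4.
Conserve atomic number: 96 = 94 + Z, so Z = 2.
A = 4 and Z = 2 is helium-4 — an alpha particle.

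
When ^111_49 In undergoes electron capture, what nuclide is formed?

Electron capture: mass number changes by +0, atomic number by -1.
A: 111 = 111; Z: 49 − 1 = 48.
Z = 48 is cadmium, so the daughter is ^111_48 Cd.

Cd-111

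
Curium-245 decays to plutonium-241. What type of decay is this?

ΔA = 241 − 245 = -4; ΔZ = 94 − 96 = -2.
A drops by 4 and Z drops by 2 — the signature of alpha emission.

alpha decay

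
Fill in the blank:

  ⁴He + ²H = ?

Li-6

Conserve mass number: 4 + 2 = A, so A = 6.
Conserve atomic number: 2 + 1 = Z, so Z = 3.
Z = 3 is lithium, so the species is ⁶Li.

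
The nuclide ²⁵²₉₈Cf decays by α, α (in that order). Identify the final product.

Pu-244

Start: (A, Z) = (252, 98).
After α: (248, 96).
After α: (244, 94).
Z = 94 is plutonium.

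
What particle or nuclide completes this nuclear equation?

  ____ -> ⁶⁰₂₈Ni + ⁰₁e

Cu-60

Conserve mass number: A = 60 + 0, so A = 60.
Conserve atomic number: Z = 28 + 1, so Z = 29.
Z = 29 is copper, so the species is ⁶⁰₂₉Cu.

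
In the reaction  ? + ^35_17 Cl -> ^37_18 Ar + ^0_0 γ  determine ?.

Conserve mass number: A + 35 = 37 + 0, so A = 2.
Conserve atomic number: Z + 17 = 18 + 0, so Z = 1.
A = 2 and Z = 1 is ^2_1 H — a deuteron.

deuteron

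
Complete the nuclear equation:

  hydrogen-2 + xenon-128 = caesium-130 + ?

gamma ray

Conserve mass number: 2 + 128 = 130 + A, so A = 0.
Conserve atomic number: 1 + 54 = 55 + Z, so Z = 0.
A = 0 and Z = 0 is γ — a gamma ray.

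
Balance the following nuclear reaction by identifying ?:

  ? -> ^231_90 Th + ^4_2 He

Conserve mass number: A = 231 + 4, so A = 235.
Conserve atomic number: Z = 90 + 2, so Z = 92.
Z = 92 is uranium, so the species is ^235_92 U.

U-235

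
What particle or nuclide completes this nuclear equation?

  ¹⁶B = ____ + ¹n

Conserve mass number: 16 = A + 1, so A = 15.
Conserve atomic number: 5 = Z + 0, so Z = 5.
Z = 5 is boron, so the species is ¹⁵B.

B-15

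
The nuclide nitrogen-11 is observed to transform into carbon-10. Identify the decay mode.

ΔA = 10 − 11 = -1; ΔZ = 6 − 7 = -1.
A drops by 1 and Z drops by 1 — a proton was emitted.

proton emission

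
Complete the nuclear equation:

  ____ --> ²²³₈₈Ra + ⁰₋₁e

Fr-223

Conserve mass number: A = 223 + 0, so A = 223.
Conserve atomic number: Z = 88 − 1, so Z = 87.
Z = 87 is francium, so the species is ²²³₈₇Fr.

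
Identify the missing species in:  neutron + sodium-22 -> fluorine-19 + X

alpha particle

Conserve mass number: 1 + 22 = 19 + A, so A = 4.
Conserve atomic number: 0 + 11 = 9 + Z, so Z = 2.
A = 4 and Z = 2 is helium-4 — an alpha particle.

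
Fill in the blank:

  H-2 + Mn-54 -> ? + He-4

Conserve mass number: 2 + 54 = A + 4, so A = 52.
Conserve atomic number: 1 + 25 = Z + 2, so Z = 24.
Z = 24 is chromium, so the species is Cr-52.

Cr-52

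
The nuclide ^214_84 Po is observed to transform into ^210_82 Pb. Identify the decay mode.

ΔA = 210 − 214 = -4; ΔZ = 82 − 84 = -2.
A drops by 4 and Z drops by 2 — the signature of alpha emission.

alpha decay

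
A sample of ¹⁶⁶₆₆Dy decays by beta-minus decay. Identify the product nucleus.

Ho-166

Beta-minus decay: mass number changes by +0, atomic number by +1.
A: 166 = 166; Z: 66 + 1 = 67.
Z = 67 is holmium, so the daughter is ¹⁶⁶₆₇Ho.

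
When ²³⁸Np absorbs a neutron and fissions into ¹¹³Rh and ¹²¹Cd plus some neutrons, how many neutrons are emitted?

Conserve mass number: 239 = 113 + 121 + k, so k = 239 − 234 = 5.
Check atomic number: 93 = 45 + 48 + 0 = 93. ✓

5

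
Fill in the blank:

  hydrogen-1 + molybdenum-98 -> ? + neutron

Conserve mass number: 1 + 98 = A + 1, so A = 98.
Conserve atomic number: 1 + 42 = Z + 0, so Z = 43.
Z = 43 is technetium, so the species is technetium-98.

Tc-98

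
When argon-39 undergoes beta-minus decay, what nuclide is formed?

K-39

Beta-minus decay: mass number changes by +0, atomic number by +1.
A: 39 = 39; Z: 18 + 1 = 19.
Z = 19 is potassium, so the daughter is potassium-39.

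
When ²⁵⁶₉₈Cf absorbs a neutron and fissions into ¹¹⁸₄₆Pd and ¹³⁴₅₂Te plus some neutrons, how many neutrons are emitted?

Conserve mass number: 257 = 118 + 134 + k, so k = 257 − 252 = 5.
Check atomic number: 98 = 46 + 52 + 0 = 98. ✓

5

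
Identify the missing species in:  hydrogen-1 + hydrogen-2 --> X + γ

He-3

Conserve mass number: 1 + 2 = A + 0, so A = 3.
Conserve atomic number: 1 + 1 = Z + 0, so Z = 2.
Z = 2 is helium, so the species is helium-3.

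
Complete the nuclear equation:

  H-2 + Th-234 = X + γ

Pa-236

Conserve mass number: 2 + 234 = A + 0, so A = 236.
Conserve atomic number: 1 + 90 = Z + 0, so Z = 91.
Z = 91 is protactinium, so the species is Pa-236.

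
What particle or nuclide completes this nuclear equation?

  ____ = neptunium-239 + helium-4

Am-243

Conserve mass number: A = 239 + 4, so A = 243.
Conserve atomic number: Z = 93 + 2, so Z = 95.
Z = 95 is americium, so the species is americium-243.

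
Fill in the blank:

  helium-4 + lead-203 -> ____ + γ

Conserve mass number: 4 + 203 = A + 0, so A = 207.
Conserve atomic number: 2 + 82 = Z + 0, so Z = 84.
Z = 84 is polonium, so the species is polonium-207.

Po-207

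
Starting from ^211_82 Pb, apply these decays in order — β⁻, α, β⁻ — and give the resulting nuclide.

Start: (A, Z) = (211, 82).
After β⁻: (211, 83).
After α: (207, 81).
After β⁻: (207, 82).
Z = 82 is lead.

Pb-207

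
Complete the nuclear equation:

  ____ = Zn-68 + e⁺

Ga-68

Conserve mass number: A = 68 + 0, so A = 68.
Conserve atomic number: Z = 30 + 1, so Z = 31.
Z = 31 is gallium, so the species is Ga-68.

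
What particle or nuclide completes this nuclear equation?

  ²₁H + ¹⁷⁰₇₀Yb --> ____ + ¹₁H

Conserve mass number: 2 + 170 = A + 1, so A = 171.
Conserve atomic number: 1 + 70 = Z + 1, so Z = 70.
Z = 70 is ytterbium, so the species is ¹⁷¹₇₀Yb.

Yb-171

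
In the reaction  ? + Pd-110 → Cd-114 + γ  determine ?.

Conserve mass number: A + 110 = 114 + 0, so A = 4.
Conserve atomic number: Z + 46 = 48 + 0, so Z = 2.
A = 4 and Z = 2 is He-4 — an alpha particle.

alpha particle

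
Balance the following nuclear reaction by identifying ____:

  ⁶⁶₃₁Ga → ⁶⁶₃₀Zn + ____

Conserve mass number: 66 = 66 + A, so A = 0.
Conserve atomic number: 31 = 30 + Z, so Z = 1.
A = 0 and Z = 1 is ⁰₁e — a positron.

positron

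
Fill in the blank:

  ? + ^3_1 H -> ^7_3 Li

Conserve mass number: A + 3 = 7, so A = 4.
Conserve atomic number: Z + 1 = 3, so Z = 2.
A = 4 and Z = 2 is ^4_2 He — an alpha particle.

alpha particle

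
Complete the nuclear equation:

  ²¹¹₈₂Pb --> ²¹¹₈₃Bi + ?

beta-minus particle

Conserve mass number: 211 = 211 + A, so A = 0.
Conserve atomic number: 82 = 83 + Z, so Z = -1.
A = 0 and Z = -1 is ⁰₋₁e — a beta-minus particle.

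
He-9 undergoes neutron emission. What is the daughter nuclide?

He-8

Neutron emission: mass number changes by -1, atomic number by +0.
A: 9 − 1 = 8; Z: 2 = 2.
Z = 2 is helium, so the daughter is He-8.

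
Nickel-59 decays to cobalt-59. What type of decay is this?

beta-plus decay or electron capture

ΔA = 59 − 59 = 0; ΔZ = 27 − 28 = -1.
A is unchanged and Z drops by 1 — a proton has become a neutron (β⁺ emission or electron capture).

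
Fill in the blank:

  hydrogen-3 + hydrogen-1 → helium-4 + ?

Conserve mass number: 3 + 1 = 4 + A, so A = 0.
Conserve atomic number: 1 + 1 = 2 + Z, so Z = 0.
A = 0 and Z = 0 is γ — a gamma ray.

gamma ray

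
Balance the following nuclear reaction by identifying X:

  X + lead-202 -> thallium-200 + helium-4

deuteron

Conserve mass number: A + 202 = 200 + 4, so A = 2.
Conserve atomic number: Z + 82 = 81 + 2, so Z = 1.
A = 2 and Z = 1 is hydrogen-2 — a deuteron.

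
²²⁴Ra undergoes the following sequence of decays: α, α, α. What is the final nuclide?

Start: (A, Z) = (224, 88).
After α: (220, 86).
After α: (216, 84).
After α: (212, 82).
Z = 82 is lead.

Pb-212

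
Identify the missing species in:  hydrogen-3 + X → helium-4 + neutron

deuteron

Conserve mass number: 3 + A = 4 + 1, so A = 2.
Conserve atomic number: 1 + Z = 2 + 0, so Z = 1.
A = 2 and Z = 1 is hydrogen-2 — a deuteron.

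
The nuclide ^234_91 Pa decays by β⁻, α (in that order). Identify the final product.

Start: (A, Z) = (234, 91).
After β⁻: (234, 92).
After α: (230, 90).
Z = 90 is thorium.

Th-230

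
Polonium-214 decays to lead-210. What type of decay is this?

alpha decay

ΔA = 210 − 214 = -4; ΔZ = 82 − 84 = -2.
A drops by 4 and Z drops by 2 — the signature of alpha emission.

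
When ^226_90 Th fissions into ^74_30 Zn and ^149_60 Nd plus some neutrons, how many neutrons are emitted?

Conserve mass number: 226 = 74 + 149 + k, so k = 226 − 223 = 3.
Check atomic number: 90 = 30 + 60 + 0 = 90. ✓

3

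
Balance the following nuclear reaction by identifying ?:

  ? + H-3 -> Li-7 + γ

alpha particle

Conserve mass number: A + 3 = 7 + 0, so A = 4.
Conserve atomic number: Z + 1 = 3 + 0, so Z = 2.
A = 4 and Z = 2 is He-4 — an alpha particle.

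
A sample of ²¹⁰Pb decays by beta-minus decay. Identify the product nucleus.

Bi-210

Beta-minus decay: mass number changes by +0, atomic number by +1.
A: 210 = 210; Z: 82 + 1 = 83.
Z = 83 is bismuth, so the daughter is ²¹⁰Bi.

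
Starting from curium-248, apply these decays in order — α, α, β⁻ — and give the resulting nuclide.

Start: (A, Z) = (248, 96).
After α: (244, 94).
After α: (240, 92).
After β⁻: (240, 93).
Z = 93 is neptunium.

Np-240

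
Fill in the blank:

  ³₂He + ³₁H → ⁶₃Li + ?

Conserve mass number: 3 + 3 = 6 + A, so A = 0.
Conserve atomic number: 2 + 1 = 3 + Z, so Z = 0.
A = 0 and Z = 0 is ⁰₀γ — a gamma ray.

gamma ray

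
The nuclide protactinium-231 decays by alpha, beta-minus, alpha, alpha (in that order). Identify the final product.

Rn-219

Start: (A, Z) = (231, 91).
After α: (227, 89).
After β⁻: (227, 90).
After α: (223, 88).
After α: (219, 86).
Z = 86 is radon.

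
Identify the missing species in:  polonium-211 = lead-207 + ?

alpha particle

Conserve mass number: 211 = 207 + A, so A = 4.
Conserve atomic number: 84 = 82 + Z, so Z = 2.
A = 4 and Z = 2 is helium-4 — an alpha particle.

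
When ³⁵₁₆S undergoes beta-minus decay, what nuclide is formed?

Beta-minus decay: mass number changes by +0, atomic number by +1.
A: 35 = 35; Z: 16 + 1 = 17.
Z = 17 is chlorine, so the daughter is ³⁵₁₇Cl.

Cl-35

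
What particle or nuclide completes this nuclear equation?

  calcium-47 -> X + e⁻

Conserve mass number: 47 = A + 0, so A = 47.
Conserve atomic number: 20 = Z − 1, so Z = 21.
Z = 21 is scandium, so the species is scandium-47.

Sc-47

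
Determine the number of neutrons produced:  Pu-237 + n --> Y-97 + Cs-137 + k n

4

Conserve mass number: 238 = 97 + 137 + k, so k = 238 − 234 = 4.
Check atomic number: 94 = 39 + 55 + 0 = 94. ✓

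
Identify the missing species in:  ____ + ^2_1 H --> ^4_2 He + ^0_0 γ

Conserve mass number: A + 2 = 4 + 0, so A = 2.
Conserve atomic number: Z + 1 = 2 + 0, so Z = 1.
A = 2 and Z = 1 is ^2_1 H — a deuteron.

deuteron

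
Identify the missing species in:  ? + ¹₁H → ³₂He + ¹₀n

Conserve mass number: A + 1 = 3 + 1, so A = 3.
Conserve atomic number: Z + 1 = 2 + 0, so Z = 1.
A = 3 and Z = 1 is ³₁H — a triton.

triton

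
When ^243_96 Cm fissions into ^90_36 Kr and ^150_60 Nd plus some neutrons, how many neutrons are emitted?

3

Conserve mass number: 243 = 90 + 150 + k, so k = 243 − 240 = 3.
Check atomic number: 96 = 36 + 60 + 0 = 96. ✓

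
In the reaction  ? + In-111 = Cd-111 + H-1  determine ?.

Conserve mass number: A + 111 = 111 + 1, so A = 1.
Conserve atomic number: Z + 49 = 48 + 1, so Z = 0.
A = 1 and Z = 0 is n — a neutron.

neutron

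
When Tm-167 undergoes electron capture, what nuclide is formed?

Electron capture: mass number changes by +0, atomic number by -1.
A: 167 = 167; Z: 69 − 1 = 68.
Z = 68 is erbium, so the daughter is Er-167.

Er-167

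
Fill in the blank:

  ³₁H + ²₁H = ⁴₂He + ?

neutron

Conserve mass number: 3 + 2 = 4 + A, so A = 1.
Conserve atomic number: 1 + 1 = 2 + Z, so Z = 0.
A = 1 and Z = 0 is ¹₀n — a neutron.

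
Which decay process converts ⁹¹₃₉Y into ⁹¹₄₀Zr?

ΔA = 91 − 91 = 0; ΔZ = 40 − 39 = +1.
A is unchanged and Z rises by 1 — a neutron has become a proton (β⁻ decay).

beta-minus decay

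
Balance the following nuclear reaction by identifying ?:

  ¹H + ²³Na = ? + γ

Conserve mass number: 1 + 23 = A + 0, so A = 24.
Conserve atomic number: 1 + 11 = Z + 0, so Z = 12.
Z = 12 is magnesium, so the species is ²⁴Mg.

Mg-24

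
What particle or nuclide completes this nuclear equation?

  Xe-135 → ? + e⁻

Conserve mass number: 135 = A + 0, so A = 135.
Conserve atomic number: 54 = Z − 1, so Z = 55.
Z = 55 is caesium, so the species is Cs-135.

Cs-135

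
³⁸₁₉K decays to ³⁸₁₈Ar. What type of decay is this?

beta-plus decay or electron capture

ΔA = 38 − 38 = 0; ΔZ = 18 − 19 = -1.
A is unchanged and Z drops by 1 — a proton has become a neutron (β⁺ emission or electron capture).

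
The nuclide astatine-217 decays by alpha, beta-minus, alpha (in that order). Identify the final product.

Start: (A, Z) = (217, 85).
After α: (213, 83).
After β⁻: (213, 84).
After α: (209, 82).
Z = 82 is lead.

Pb-209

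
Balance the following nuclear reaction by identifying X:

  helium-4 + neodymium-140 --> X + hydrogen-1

Pm-143

Conserve mass number: 4 + 140 = A + 1, so A = 143.
Conserve atomic number: 2 + 60 = Z + 1, so Z = 61.
Z = 61 is promethium, so the species is promethium-143.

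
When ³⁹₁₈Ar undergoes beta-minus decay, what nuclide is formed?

K-39

Beta-minus decay: mass number changes by +0, atomic number by +1.
A: 39 = 39; Z: 18 + 1 = 19.
Z = 19 is potassium, so the daughter is ³⁹₁₉K.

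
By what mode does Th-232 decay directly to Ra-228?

ΔA = 228 − 232 = -4; ΔZ = 88 − 90 = -2.
A drops by 4 and Z drops by 2 — the signature of alpha emission.

alpha decay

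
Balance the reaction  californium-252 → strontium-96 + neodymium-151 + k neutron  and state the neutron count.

5

Conserve mass number: 252 = 96 + 151 + k, so k = 252 − 247 = 5.
Check atomic number: 98 = 38 + 60 + 0 = 98. ✓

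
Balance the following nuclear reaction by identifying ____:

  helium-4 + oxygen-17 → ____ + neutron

Ne-20

Conserve mass number: 4 + 17 = A + 1, so A = 20.
Conserve atomic number: 2 + 8 = Z + 0, so Z = 10.
Z = 10 is neon, so the species is neon-20.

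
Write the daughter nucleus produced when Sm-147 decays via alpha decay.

Nd-143

Alpha decay: mass number changes by -4, atomic number by -2.
A: 147 − 4 = 143; Z: 62 − 2 = 60.
Z = 60 is neodymium, so the daughter is Nd-143.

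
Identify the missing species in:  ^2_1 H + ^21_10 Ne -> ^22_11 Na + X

Conserve mass number: 2 + 21 = 22 + A, so A = 1.
Conserve atomic number: 1 + 10 = 11 + Z, so Z = 0.
A = 1 and Z = 0 is ^1_0 n — a neutron.

neutron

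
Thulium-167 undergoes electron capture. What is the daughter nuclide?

Er-167

Electron capture: mass number changes by +0, atomic number by -1.
A: 167 = 167; Z: 69 − 1 = 68.
Z = 68 is erbium, so the daughter is erbium-167.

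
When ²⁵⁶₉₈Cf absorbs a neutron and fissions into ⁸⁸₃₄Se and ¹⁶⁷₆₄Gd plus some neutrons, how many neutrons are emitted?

2

Conserve mass number: 257 = 88 + 167 + k, so k = 257 − 255 = 2.
Check atomic number: 98 = 34 + 64 + 0 = 98. ✓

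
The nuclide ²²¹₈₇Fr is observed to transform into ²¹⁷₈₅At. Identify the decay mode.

alpha decay

ΔA = 217 − 221 = -4; ΔZ = 85 − 87 = -2.
A drops by 4 and Z drops by 2 — the signature of alpha emission.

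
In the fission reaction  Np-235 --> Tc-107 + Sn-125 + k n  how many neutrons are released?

3

Conserve mass number: 235 = 107 + 125 + k, so k = 235 − 232 = 3.
Check atomic number: 93 = 43 + 50 + 0 = 93. ✓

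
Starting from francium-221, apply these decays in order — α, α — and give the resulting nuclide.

Start: (A, Z) = (221, 87).
After α: (217, 85).
After α: (213, 83).
Z = 83 is bismuth.

Bi-213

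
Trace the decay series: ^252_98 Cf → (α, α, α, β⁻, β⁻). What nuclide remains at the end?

Start: (A, Z) = (252, 98).
After α: (248, 96).
After α: (244, 94).
After α: (240, 92).
After β⁻: (240, 93).
After β⁻: (240, 94).
Z = 94 is plutonium.

Pu-240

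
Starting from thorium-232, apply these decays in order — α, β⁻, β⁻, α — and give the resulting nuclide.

Ra-224

Start: (A, Z) = (232, 90).
After α: (228, 88).
After β⁻: (228, 89).
After β⁻: (228, 90).
After α: (224, 88).
Z = 88 is radium.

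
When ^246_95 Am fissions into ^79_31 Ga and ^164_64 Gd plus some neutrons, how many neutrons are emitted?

3

Conserve mass number: 246 = 79 + 164 + k, so k = 246 − 243 = 3.
Check atomic number: 95 = 31 + 64 + 0 = 95. ✓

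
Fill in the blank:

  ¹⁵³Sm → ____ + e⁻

Eu-153

Conserve mass number: 153 = A + 0, so A = 153.
Conserve atomic number: 62 = Z − 1, so Z = 63.
Z = 63 is europium, so the species is ¹⁵³Eu.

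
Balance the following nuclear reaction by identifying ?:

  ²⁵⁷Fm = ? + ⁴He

Conserve mass number: 257 = A + 4, so A = 253.
Conserve atomic number: 100 = Z + 2, so Z = 98.
Z = 98 is californium, so the species is ²⁵³Cf.

Cf-253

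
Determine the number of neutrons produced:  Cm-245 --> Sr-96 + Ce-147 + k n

Conserve mass number: 245 = 96 + 147 + k, so k = 245 − 243 = 2.
Check atomic number: 96 = 38 + 58 + 0 = 96. ✓

2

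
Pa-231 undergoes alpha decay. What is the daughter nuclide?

Ac-227

Alpha decay: mass number changes by -4, atomic number by -2.
A: 231 − 4 = 227; Z: 91 − 2 = 89.
Z = 89 is actinium, so the daughter is Ac-227.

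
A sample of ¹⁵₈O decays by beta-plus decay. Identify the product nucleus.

Beta-plus decay: mass number changes by +0, atomic number by -1.
A: 15 = 15; Z: 8 − 1 = 7.
Z = 7 is nitrogen, so the daughter is ¹⁵₇N.

N-15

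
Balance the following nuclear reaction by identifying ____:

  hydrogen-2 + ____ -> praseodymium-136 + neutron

Ce-135

Conserve mass number: 2 + A = 136 + 1, so A = 135.
Conserve atomic number: 1 + Z = 59 + 0, so Z = 58.
Z = 58 is cerium, so the species is cerium-135.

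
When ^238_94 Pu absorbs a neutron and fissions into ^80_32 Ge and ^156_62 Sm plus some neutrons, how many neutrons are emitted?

3

Conserve mass number: 239 = 80 + 156 + k, so k = 239 − 236 = 3.
Check atomic number: 94 = 32 + 62 + 0 = 94. ✓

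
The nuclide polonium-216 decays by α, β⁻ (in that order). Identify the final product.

Start: (A, Z) = (216, 84).
After α: (212, 82).
After β⁻: (212, 83).
Z = 83 is bismuth.

Bi-212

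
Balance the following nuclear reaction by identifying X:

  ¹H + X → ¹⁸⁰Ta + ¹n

Conserve mass number: 1 + A = 180 + 1, so A = 180.
Conserve atomic number: 1 + Z = 73 + 0, so Z = 72.
Z = 72 is hafnium, so the species is ¹⁸⁰Hf.

Hf-180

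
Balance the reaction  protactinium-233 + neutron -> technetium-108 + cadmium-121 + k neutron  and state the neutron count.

Conserve mass number: 234 = 108 + 121 + k, so k = 234 − 229 = 5.
Check atomic number: 91 = 43 + 48 + 0 = 91. ✓

5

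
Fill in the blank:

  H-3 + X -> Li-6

Conserve mass number: 3 + A = 6, so A = 3.
Conserve atomic number: 1 + Z = 3, so Z = 2.
Z = 2 is helium, so the species is He-3.

He-3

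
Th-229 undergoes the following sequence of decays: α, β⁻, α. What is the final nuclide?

Start: (A, Z) = (229, 90).
After α: (225, 88).
After β⁻: (225, 89).
After α: (221, 87).
Z = 87 is francium.

Fr-221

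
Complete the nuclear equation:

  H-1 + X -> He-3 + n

triton

Conserve mass number: 1 + A = 3 + 1, so A = 3.
Conserve atomic number: 1 + Z = 2 + 0, so Z = 1.
A = 3 and Z = 1 is H-3 — a triton.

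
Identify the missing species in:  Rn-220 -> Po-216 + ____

Conserve mass number: 220 = 216 + A, so A = 4.
Conserve atomic number: 86 = 84 + Z, so Z = 2.
A = 4 and Z = 2 is He-4 — an alpha particle.

alpha particle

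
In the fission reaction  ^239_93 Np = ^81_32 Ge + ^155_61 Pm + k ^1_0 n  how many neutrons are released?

Conserve mass number: 239 = 81 + 155 + k, so k = 239 − 236 = 3.
Check atomic number: 93 = 32 + 61 + 0 = 93. ✓

3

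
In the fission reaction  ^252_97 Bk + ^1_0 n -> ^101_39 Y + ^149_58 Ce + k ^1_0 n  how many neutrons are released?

3

Conserve mass number: 253 = 101 + 149 + k, so k = 253 − 250 = 3.
Check atomic number: 97 = 39 + 58 + 0 = 97. ✓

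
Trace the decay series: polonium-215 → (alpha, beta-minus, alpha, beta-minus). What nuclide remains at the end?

Start: (A, Z) = (215, 84).
After α: (211, 82).
After β⁻: (211, 83).
After α: (207, 81).
After β⁻: (207, 82).
Z = 82 is lead.

Pb-207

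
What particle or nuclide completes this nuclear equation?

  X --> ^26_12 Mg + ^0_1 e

Al-26

Conserve mass number: A = 26 + 0, so A = 26.
Conserve atomic number: Z = 12 + 1, so Z = 13.
Z = 13 is aluminium, so the species is ^26_13 Al.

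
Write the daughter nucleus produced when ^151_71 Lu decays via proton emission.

Yb-150

Proton emission: mass number changes by -1, atomic number by -1.
A: 151 − 1 = 150; Z: 71 − 1 = 70.
Z = 70 is ytterbium, so the daughter is ^150_70 Yb.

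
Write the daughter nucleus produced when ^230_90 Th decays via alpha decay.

Ra-226

Alpha decay: mass number changes by -4, atomic number by -2.
A: 230 − 4 = 226; Z: 90 − 2 = 88.
Z = 88 is radium, so the daughter is ^226_88 Ra.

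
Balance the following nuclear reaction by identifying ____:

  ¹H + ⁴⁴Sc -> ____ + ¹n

Conserve mass number: 1 + 44 = A + 1, so A = 44.
Conserve atomic number: 1 + 21 = Z + 0, so Z = 22.
Z = 22 is titanium, so the species is ⁴⁴Ti.

Ti-44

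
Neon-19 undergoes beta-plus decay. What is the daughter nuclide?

Beta-plus decay: mass number changes by +0, atomic number by -1.
A: 19 = 19; Z: 10 − 1 = 9.
Z = 9 is fluorine, so the daughter is fluorine-19.

F-19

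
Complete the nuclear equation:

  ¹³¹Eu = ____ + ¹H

Conserve mass number: 131 = A + 1, so A = 130.
Conserve atomic number: 63 = Z + 1, so Z = 62.
Z = 62 is samarium, so the species is ¹³⁰Sm.

Sm-130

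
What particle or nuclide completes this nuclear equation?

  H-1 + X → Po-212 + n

Bi-212

Conserve mass number: 1 + A = 212 + 1, so A = 212.
Conserve atomic number: 1 + Z = 84 + 0, so Z = 83.
Z = 83 is bismuth, so the species is Bi-212.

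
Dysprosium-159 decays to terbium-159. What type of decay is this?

ΔA = 159 − 159 = 0; ΔZ = 65 − 66 = -1.
A is unchanged and Z drops by 1 — a proton has become a neutron (β⁺ emission or electron capture).

beta-plus decay or electron capture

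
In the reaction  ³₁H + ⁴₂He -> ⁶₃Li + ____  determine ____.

Conserve mass number: 3 + 4 = 6 + A, so A = 1.
Conserve atomic number: 1 + 2 = 3 + Z, so Z = 0.
A = 1 and Z = 0 is ¹₀n — a neutron.

neutron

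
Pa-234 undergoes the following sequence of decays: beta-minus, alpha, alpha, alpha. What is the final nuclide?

Start: (A, Z) = (234, 91).
After β⁻: (234, 92).
After α: (230, 90).
After α: (226, 88).
After α: (222, 86).
Z = 86 is radon.

Rn-222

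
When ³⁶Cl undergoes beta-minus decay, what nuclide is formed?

Beta-minus decay: mass number changes by +0, atomic number by +1.
A: 36 = 36; Z: 17 + 1 = 18.
Z = 18 is argon, so the daughter is ³⁶Ar.

Ar-36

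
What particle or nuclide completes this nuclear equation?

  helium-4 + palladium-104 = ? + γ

Conserve mass number: 4 + 104 = A + 0, so A = 108.
Conserve atomic number: 2 + 46 = Z + 0, so Z = 48.
Z = 48 is cadmium, so the species is cadmium-108.

Cd-108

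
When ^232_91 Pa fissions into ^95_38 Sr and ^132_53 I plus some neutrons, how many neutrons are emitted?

Conserve mass number: 232 = 95 + 132 + k, so k = 232 − 227 = 5.
Check atomic number: 91 = 38 + 53 + 0 = 91. ✓

5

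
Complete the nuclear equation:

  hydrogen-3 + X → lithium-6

He-3

Conserve mass number: 3 + A = 6, so A = 3.
Conserve atomic number: 1 + Z = 3, so Z = 2.
Z = 2 is helium, so the species is helium-3.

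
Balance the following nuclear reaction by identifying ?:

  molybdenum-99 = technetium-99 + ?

Conserve mass number: 99 = 99 + A, so A = 0.
Conserve atomic number: 42 = 43 + Z, so Z = -1.
A = 0 and Z = -1 is e⁻ — a beta-minus particle.

beta-minus particle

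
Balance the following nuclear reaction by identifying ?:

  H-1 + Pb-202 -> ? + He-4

Conserve mass number: 1 + 202 = A + 4, so A = 199.
Conserve atomic number: 1 + 82 = Z + 2, so Z = 81.
Z = 81 is thallium, so the species is Tl-199.

Tl-199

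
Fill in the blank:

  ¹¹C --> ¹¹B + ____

Conserve mass number: 11 = 11 + A, so A = 0.
Conserve atomic number: 6 = 5 + Z, so Z = 1.
A = 0 and Z = 1 is e⁺ — a positron.

positron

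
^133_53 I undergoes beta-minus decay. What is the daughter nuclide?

Xe-133

Beta-minus decay: mass number changes by +0, atomic number by +1.
A: 133 = 133; Z: 53 + 1 = 54.
Z = 54 is xenon, so the daughter is ^133_54 Xe.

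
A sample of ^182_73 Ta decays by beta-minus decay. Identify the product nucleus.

W-182

Beta-minus decay: mass number changes by +0, atomic number by +1.
A: 182 = 182; Z: 73 + 1 = 74.
Z = 74 is tungsten, so the daughter is ^182_74 W.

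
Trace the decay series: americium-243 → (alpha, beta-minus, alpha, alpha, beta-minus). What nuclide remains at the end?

Start: (A, Z) = (243, 95).
After α: (239, 93).
After β⁻: (239, 94).
After α: (235, 92).
After α: (231, 90).
After β⁻: (231, 91).
Z = 91 is protactinium.

Pa-231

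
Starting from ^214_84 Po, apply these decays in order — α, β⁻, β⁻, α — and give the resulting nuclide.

Start: (A, Z) = (214, 84).
After α: (210, 82).
After β⁻: (210, 83).
After β⁻: (210, 84).
After α: (206, 82).
Z = 82 is lead.

Pb-206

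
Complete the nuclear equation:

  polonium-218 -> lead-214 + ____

alpha particle

Conserve mass number: 218 = 214 + A, so A = 4.
Conserve atomic number: 84 = 82 + Z, so Z = 2.
A = 4 and Z = 2 is helium-4 — an alpha particle.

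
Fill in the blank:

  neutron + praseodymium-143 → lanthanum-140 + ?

alpha particle

Conserve mass number: 1 + 143 = 140 + A, so A = 4.
Conserve atomic number: 0 + 59 = 57 + Z, so Z = 2.
A = 4 and Z = 2 is helium-4 — an alpha particle.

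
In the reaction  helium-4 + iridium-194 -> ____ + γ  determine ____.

Au-198

Conserve mass number: 4 + 194 = A + 0, so A = 198.
Conserve atomic number: 2 + 77 = Z + 0, so Z = 79.
Z = 79 is gold, so the species is gold-198.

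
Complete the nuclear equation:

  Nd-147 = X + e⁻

Conserve mass number: 147 = A + 0, so A = 147.
Conserve atomic number: 60 = Z − 1, so Z = 61.
Z = 61 is promethium, so the species is Pm-147.

Pm-147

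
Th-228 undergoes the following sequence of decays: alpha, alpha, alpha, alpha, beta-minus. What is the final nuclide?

Bi-212

Start: (A, Z) = (228, 90).
After α: (224, 88).
After α: (220, 86).
After α: (216, 84).
After α: (212, 82).
After β⁻: (212, 83).
Z = 83 is bismuth.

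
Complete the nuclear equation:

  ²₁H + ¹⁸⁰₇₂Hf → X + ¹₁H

Conserve mass number: 2 + 180 = A + 1, so A = 181.
Conserve atomic number: 1 + 72 = Z + 1, so Z = 72.
Z = 72 is hafnium, so the species is ¹⁸¹₇₂Hf.

Hf-181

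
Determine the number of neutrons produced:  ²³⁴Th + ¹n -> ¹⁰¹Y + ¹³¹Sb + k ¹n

Conserve mass number: 235 = 101 + 131 + k, so k = 235 − 232 = 3.
Check atomic number: 90 = 39 + 51 + 0 = 90. ✓

3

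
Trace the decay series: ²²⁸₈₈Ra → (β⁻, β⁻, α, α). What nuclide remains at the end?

Rn-220

Start: (A, Z) = (228, 88).
After β⁻: (228, 89).
After β⁻: (228, 90).
After α: (224, 88).
After α: (220, 86).
Z = 86 is radon.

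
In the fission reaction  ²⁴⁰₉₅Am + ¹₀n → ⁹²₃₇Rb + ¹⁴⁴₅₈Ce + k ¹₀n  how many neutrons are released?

Conserve mass number: 241 = 92 + 144 + k, so k = 241 − 236 = 5.
Check atomic number: 95 = 37 + 58 + 0 = 95. ✓

5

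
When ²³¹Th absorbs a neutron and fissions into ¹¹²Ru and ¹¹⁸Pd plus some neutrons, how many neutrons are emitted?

2

Conserve mass number: 232 = 112 + 118 + k, so k = 232 − 230 = 2.
Check atomic number: 90 = 44 + 46 + 0 = 90. ✓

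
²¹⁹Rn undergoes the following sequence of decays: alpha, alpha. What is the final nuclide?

Pb-211

Start: (A, Z) = (219, 86).
After α: (215, 84).
After α: (211, 82).
Z = 82 is lead.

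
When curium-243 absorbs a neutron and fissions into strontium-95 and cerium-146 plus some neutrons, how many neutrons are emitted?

3

Conserve mass number: 244 = 95 + 146 + k, so k = 244 − 241 = 3.
Check atomic number: 96 = 38 + 58 + 0 = 96. ✓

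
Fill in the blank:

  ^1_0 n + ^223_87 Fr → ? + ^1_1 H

Rn-223

Conserve mass number: 1 + 223 = A + 1, so A = 223.
Conserve atomic number: 0 + 87 = Z + 1, so Z = 86.
Z = 86 is radon, so the species is ^223_86 Rn.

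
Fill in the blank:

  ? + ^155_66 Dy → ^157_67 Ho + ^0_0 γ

Conserve mass number: A + 155 = 157 + 0, so A = 2.
Conserve atomic number: Z + 66 = 67 + 0, so Z = 1.
A = 2 and Z = 1 is ^2_1 H — a deuteron.

deuteron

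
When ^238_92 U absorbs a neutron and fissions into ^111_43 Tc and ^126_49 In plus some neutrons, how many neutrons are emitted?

2

Conserve mass number: 239 = 111 + 126 + k, so k = 239 − 237 = 2.
Check atomic number: 92 = 43 + 49 + 0 = 92. ✓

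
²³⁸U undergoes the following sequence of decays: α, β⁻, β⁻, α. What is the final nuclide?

Start: (A, Z) = (238, 92).
After α: (234, 90).
After β⁻: (234, 91).
After β⁻: (234, 92).
After α: (230, 90).
Z = 90 is thorium.

Th-230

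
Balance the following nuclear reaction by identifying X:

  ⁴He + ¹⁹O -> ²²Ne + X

neutron

Conserve mass number: 4 + 19 = 22 + A, so A = 1.
Conserve atomic number: 2 + 8 = 10 + Z, so Z = 0.
A = 1 and Z = 0 is ¹n — a neutron.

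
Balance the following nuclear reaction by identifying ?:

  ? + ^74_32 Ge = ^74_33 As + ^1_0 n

Conserve mass number: A + 74 = 74 + 1, so A = 1.
Conserve atomic number: Z + 32 = 33 + 0, so Z = 1.
A = 1 and Z = 1 is ^1_1 H — a proton.

proton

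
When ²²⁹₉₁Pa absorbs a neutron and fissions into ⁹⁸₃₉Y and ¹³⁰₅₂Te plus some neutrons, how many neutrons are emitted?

2

Conserve mass number: 230 = 98 + 130 + k, so k = 230 − 228 = 2.
Check atomic number: 91 = 39 + 52 + 0 = 91. ✓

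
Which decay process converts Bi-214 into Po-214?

ΔA = 214 − 214 = 0; ΔZ = 84 − 83 = +1.
A is unchanged and Z rises by 1 — a neutron has become a proton (β⁻ decay).

beta-minus decay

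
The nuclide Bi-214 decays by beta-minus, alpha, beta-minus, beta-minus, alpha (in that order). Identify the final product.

Pb-206

Start: (A, Z) = (214, 83).
After β⁻: (214, 84).
After α: (210, 82).
After β⁻: (210, 83).
After β⁻: (210, 84).
After α: (206, 82).
Z = 82 is lead.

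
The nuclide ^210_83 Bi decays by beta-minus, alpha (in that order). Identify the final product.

Pb-206

Start: (A, Z) = (210, 83).
After β⁻: (210, 84).
After α: (206, 82).
Z = 82 is lead.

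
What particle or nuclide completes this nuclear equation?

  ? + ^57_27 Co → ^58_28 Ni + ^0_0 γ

proton

Conserve mass number: A + 57 = 58 + 0, so A = 1.
Conserve atomic number: Z + 27 = 28 + 0, so Z = 1.
A = 1 and Z = 1 is ^1_1 H — a proton.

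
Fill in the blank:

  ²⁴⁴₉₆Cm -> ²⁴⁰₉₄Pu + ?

alpha particle

Conserve mass number: 244 = 240 + A, so A = 4.
Conserve atomic number: 96 = 94 + Z, so Z = 2.
A = 4 and Z = 2 is ⁴₂He — an alpha particle.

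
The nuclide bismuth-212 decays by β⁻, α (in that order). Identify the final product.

Pb-208

Start: (A, Z) = (212, 83).
After β⁻: (212, 84).
After α: (208, 82).
Z = 82 is lead.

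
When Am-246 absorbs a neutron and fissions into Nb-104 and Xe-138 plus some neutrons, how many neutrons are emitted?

Conserve mass number: 247 = 104 + 138 + k, so k = 247 − 242 = 5.
Check atomic number: 95 = 41 + 54 + 0 = 95. ✓

5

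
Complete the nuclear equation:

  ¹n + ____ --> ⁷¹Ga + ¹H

Ge-71

Conserve mass number: 1 + A = 71 + 1, so A = 71.
Conserve atomic number: 0 + Z = 31 + 1, so Z = 32.
Z = 32 is germanium, so the species is ⁷¹Ge.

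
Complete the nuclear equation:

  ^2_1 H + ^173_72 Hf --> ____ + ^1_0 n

Conserve mass number: 2 + 173 = A + 1, so A = 174.
Conserve atomic number: 1 + 72 = Z + 0, so Z = 73.
Z = 73 is tantalum, so the species is ^174_73 Ta.

Ta-174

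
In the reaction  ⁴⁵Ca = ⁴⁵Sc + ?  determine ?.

beta-minus particle

Conserve mass number: 45 = 45 + A, so A = 0.
Conserve atomic number: 20 = 21 + Z, so Z = -1.
A = 0 and Z = -1 is e⁻ — a beta-minus particle.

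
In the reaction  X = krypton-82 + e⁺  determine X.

Conserve mass number: A = 82 + 0, so A = 82.
Conserve atomic number: Z = 36 + 1, so Z = 37.
Z = 37 is rubidium, so the species is rubidium-82.

Rb-82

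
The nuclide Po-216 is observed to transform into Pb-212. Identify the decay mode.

ΔA = 212 − 216 = -4; ΔZ = 82 − 84 = -2.
A drops by 4 and Z drops by 2 — the signature of alpha emission.

alpha decay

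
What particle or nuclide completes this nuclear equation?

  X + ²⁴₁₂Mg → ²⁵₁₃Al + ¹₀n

deuteron

Conserve mass number: A + 24 = 25 + 1, so A = 2.
Conserve atomic number: Z + 12 = 13 + 0, so Z = 1.
A = 2 and Z = 1 is ²₁H — a deuteron.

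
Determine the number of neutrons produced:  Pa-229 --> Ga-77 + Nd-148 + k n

Conserve mass number: 229 = 77 + 148 + k, so k = 229 − 225 = 4.
Check atomic number: 91 = 31 + 60 + 0 = 91. ✓

4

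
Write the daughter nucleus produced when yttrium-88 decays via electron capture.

Sr-88

Electron capture: mass number changes by +0, atomic number by -1.
A: 88 = 88; Z: 39 − 1 = 38.
Z = 38 is strontium, so the daughter is strontium-88.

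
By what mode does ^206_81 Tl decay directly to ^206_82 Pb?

ΔA = 206 − 206 = 0; ΔZ = 82 − 81 = +1.
A is unchanged and Z rises by 1 — a neutron has become a proton (β⁻ decay).

beta-minus decay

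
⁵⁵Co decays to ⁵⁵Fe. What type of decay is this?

ΔA = 55 − 55 = 0; ΔZ = 26 − 27 = -1.
A is unchanged and Z drops by 1 — a proton has become a neutron (β⁺ emission or electron capture).

beta-plus decay or electron capture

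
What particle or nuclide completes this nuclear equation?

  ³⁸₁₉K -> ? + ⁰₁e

Conserve mass number: 38 = A + 0, so A = 38.
Conserve atomic number: 19 = Z + 1, so Z = 18.
Z = 18 is argon, so the species is ³⁸₁₈Ar.

Ar-38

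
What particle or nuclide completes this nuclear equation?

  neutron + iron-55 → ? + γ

Fe-56

Conserve mass number: 1 + 55 = A + 0, so A = 56.
Conserve atomic number: 0 + 26 = Z + 0, so Z = 26.
Z = 26 is iron, so the species is iron-56.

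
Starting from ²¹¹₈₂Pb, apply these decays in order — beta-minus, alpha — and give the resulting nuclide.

Tl-207

Start: (A, Z) = (211, 82).
After β⁻: (211, 83).
After α: (207, 81).
Z = 81 is thallium.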